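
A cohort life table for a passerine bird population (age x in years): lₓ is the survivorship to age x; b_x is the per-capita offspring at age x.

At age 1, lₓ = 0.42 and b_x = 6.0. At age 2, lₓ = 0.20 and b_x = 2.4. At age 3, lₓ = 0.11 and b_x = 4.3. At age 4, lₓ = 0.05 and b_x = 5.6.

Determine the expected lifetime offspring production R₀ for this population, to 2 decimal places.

3.75

R₀ = Σ lₓ b_x:
  age 1: 0.42 × 6.0 = 2.5200
  age 2: 0.20 × 2.4 = 0.4800
  age 3: 0.11 × 4.3 = 0.4730
  age 4: 0.05 × 5.6 = 0.2800
R₀ = 2.5200 + 0.4800 + 0.4730 + 0.2800 = 3.7530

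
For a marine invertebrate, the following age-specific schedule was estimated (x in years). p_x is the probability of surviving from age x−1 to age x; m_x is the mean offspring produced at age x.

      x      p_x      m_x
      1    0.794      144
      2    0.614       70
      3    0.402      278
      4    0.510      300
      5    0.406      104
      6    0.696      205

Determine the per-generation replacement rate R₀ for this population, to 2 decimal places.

Survivorship from birth: l_x = p_1·p_2·…·p_x.
  l_1 = 0.79400
  l_2 = 0.48752
  l_3 = 0.19598
  l_4 = 0.09995
  l_5 = 0.04058
  l_6 = 0.02824
R₀ = Σ l_x m_x:
  age 1: 0.79400 × 144 = 114.3360
  age 2: 0.48752 × 70 = 34.1264
  age 3: 0.19598 × 278 = 54.4824
  age 4: 0.09995 × 300 = 29.9850
  age 5: 0.04058 × 104 = 4.2203
  age 6: 0.02824 × 205 = 5.7892
R₀ = 114.3360 + 34.1264 + 54.4824 + 29.9850 + 4.2203 + 5.7892 = 242.9394

242.94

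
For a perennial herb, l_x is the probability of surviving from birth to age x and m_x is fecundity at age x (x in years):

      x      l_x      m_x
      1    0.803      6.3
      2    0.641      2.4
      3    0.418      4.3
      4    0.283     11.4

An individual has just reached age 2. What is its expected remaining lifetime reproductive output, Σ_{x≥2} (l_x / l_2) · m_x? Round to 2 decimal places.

l_2 = 0.641. Conditional survival from age 2 to x is l_x / l_2.
  x=2: (0.641/0.641) × 2.4 = 2.4000
  x=3: (0.418/0.641) × 4.3 = 2.8041
  x=4: (0.283/0.641) × 11.4 = 5.0331
Sum = 2.4000 + 2.8041 + 5.0331 = 10.2371

10.24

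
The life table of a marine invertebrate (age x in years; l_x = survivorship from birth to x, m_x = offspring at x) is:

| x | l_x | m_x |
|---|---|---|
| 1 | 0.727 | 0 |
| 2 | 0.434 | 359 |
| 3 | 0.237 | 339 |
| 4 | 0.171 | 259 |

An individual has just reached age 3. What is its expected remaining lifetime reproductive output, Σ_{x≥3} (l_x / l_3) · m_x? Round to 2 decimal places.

525.87

l_3 = 0.237. Conditional survival from age 3 to x is l_x / l_3.
  x=3: (0.237/0.237) × 339 = 339.0000
  x=4: (0.171/0.237) × 259 = 186.8734
Sum = 339.0000 + 186.8734 = 525.8734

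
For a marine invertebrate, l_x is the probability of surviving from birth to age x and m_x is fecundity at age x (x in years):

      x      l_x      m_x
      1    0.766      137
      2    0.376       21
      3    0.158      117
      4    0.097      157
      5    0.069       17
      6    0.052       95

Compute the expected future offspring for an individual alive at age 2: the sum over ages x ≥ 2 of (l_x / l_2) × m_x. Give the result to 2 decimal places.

l_2 = 0.376. Conditional survival from age 2 to x is l_x / l_2.
  x=2: (0.376/0.376) × 21 = 21.0000
  x=3: (0.158/0.376) × 117 = 49.1649
  x=4: (0.097/0.376) × 157 = 40.5027
  x=5: (0.069/0.376) × 17 = 3.1197
  x=6: (0.052/0.376) × 95 = 13.1383
Sum = 21.0000 + 49.1649 + 40.5027 + 3.1197 + 13.1383 = 126.9255

126.93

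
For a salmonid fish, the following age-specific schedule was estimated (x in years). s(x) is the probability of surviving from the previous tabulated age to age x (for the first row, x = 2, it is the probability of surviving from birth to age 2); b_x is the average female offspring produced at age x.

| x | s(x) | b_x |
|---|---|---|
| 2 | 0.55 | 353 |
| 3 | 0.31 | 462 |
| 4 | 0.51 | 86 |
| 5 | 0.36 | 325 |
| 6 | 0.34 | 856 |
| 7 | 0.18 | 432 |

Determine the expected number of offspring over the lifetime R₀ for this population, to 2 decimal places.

Survivorship from birth: l_x = s_2·s_3·…·s_x.
  l_2 = 0.55000
  l_3 = 0.17050
  l_4 = 0.08696
  l_5 = 0.03130
  l_6 = 0.01064
  l_7 = 0.00192
R₀ = Σ l_x b_x:
  age 2: 0.55000 × 353 = 194.1500
  age 3: 0.17050 × 462 = 78.7710
  age 4: 0.08696 × 86 = 7.4786
  age 5: 0.03130 × 325 = 10.1725
  age 6: 0.01064 × 856 = 9.1078
  age 7: 0.00192 × 432 = 0.8294
R₀ = 194.1500 + 78.7710 + 7.4786 + 10.1725 + 9.1078 + 0.8294 = 300.5093

300.51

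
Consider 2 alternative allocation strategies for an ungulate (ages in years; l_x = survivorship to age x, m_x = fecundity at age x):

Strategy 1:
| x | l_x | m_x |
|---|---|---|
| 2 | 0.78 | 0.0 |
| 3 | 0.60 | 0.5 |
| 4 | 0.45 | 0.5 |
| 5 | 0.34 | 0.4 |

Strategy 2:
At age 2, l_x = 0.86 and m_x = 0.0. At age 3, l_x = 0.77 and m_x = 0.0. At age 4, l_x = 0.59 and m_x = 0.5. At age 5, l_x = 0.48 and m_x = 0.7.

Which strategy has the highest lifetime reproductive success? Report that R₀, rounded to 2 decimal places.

Strategy 1: R₀ = 0.78×0.0 + 0.60×0.5 + 0.45×0.5 + 0.34×0.4 = 0.6610
Strategy 2: R₀ = 0.86×0.0 + 0.77×0.0 + 0.59×0.5 + 0.48×0.7 = 0.6310
Highest R₀: strategy 1 with 0.6610.

0.66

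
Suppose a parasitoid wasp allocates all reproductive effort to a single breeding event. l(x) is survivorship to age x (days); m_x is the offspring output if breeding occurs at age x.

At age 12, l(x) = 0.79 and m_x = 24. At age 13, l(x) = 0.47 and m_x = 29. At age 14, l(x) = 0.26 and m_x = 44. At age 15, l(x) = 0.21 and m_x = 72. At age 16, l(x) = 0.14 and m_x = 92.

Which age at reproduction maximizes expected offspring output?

Expected offspring if breeding at age x = l(x) × m_x:
  age 12: 0.79 × 24 = 18.960
  age 13: 0.47 × 29 = 13.630
  age 14: 0.26 × 44 = 11.440
  age 15: 0.21 × 72 = 15.120
  age 16: 0.14 × 92 = 12.880
Maximum at age 12 (18.960).

12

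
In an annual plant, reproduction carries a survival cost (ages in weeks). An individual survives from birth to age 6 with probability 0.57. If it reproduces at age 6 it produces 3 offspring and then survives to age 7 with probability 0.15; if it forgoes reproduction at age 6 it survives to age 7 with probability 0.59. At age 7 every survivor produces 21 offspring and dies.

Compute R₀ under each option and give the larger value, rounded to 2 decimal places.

breed at age 6: R₀ = 0.57 × (3 + 0.15 × 21) = 0.57 × 6.1500 = 3.5055
delay to age 7: R₀ = 0.57 × (0.59 × 21) = 0.57 × 12.3900 = 7.0623
Higher: delay to age 7 (7.0623).

7.06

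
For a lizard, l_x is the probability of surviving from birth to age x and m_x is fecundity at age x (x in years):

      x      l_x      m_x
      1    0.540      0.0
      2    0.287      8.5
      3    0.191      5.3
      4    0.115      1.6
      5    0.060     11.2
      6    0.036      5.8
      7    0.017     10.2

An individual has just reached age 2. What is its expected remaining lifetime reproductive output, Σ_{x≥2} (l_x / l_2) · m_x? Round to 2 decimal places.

l_2 = 0.287. Conditional survival from age 2 to x is l_x / l_2.
  x=2: (0.287/0.287) × 8.5 = 8.5000
  x=3: (0.191/0.287) × 5.3 = 3.5272
  x=4: (0.115/0.287) × 1.6 = 0.6411
  x=5: (0.060/0.287) × 11.2 = 2.3415
  x=6: (0.036/0.287) × 5.8 = 0.7275
  x=7: (0.017/0.287) × 10.2 = 0.6042
Sum = 8.5000 + 3.5272 + 0.6411 + 2.3415 + 0.7275 + 0.6042 = 16.3415

16.34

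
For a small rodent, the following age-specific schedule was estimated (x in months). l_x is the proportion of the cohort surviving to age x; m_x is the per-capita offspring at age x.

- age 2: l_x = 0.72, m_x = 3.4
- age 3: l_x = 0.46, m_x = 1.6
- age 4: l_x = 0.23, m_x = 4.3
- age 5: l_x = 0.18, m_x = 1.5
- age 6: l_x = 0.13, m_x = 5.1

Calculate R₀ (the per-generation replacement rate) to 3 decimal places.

5.106

R₀ = Σ l_x m_x:
  age 2: 0.72 × 3.4 = 2.4480
  age 3: 0.46 × 1.6 = 0.7360
  age 4: 0.23 × 4.3 = 0.9890
  age 5: 0.18 × 1.5 = 0.2700
  age 6: 0.13 × 5.1 = 0.6630
R₀ = 2.4480 + 0.7360 + 0.9890 + 0.2700 + 0.6630 = 5.1060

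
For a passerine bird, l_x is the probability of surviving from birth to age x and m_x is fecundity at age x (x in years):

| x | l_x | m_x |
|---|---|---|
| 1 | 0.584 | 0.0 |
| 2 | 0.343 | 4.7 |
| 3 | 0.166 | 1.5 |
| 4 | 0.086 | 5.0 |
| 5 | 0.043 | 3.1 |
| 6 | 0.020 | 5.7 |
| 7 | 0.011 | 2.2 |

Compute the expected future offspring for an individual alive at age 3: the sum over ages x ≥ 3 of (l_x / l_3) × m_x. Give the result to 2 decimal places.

l_3 = 0.166. Conditional survival from age 3 to x is l_x / l_3.
  x=3: (0.166/0.166) × 1.5 = 1.5000
  x=4: (0.086/0.166) × 5.0 = 2.5904
  x=5: (0.043/0.166) × 3.1 = 0.8030
  x=6: (0.020/0.166) × 5.7 = 0.6867
  x=7: (0.011/0.166) × 2.2 = 0.1458
Sum = 1.5000 + 2.5904 + 0.8030 + 0.6867 + 0.1458 = 5.7259

5.73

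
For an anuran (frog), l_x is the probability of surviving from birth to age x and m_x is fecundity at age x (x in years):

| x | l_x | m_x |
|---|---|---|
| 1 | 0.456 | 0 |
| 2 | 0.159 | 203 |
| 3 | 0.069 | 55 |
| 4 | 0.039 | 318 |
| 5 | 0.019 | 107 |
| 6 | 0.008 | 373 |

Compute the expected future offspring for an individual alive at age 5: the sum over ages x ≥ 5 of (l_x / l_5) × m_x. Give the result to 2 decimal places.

264.05

l_5 = 0.019. Conditional survival from age 5 to x is l_x / l_5.
  x=5: (0.019/0.019) × 107 = 107.0000
  x=6: (0.008/0.019) × 373 = 157.0526
Sum = 107.0000 + 157.0526 = 264.0526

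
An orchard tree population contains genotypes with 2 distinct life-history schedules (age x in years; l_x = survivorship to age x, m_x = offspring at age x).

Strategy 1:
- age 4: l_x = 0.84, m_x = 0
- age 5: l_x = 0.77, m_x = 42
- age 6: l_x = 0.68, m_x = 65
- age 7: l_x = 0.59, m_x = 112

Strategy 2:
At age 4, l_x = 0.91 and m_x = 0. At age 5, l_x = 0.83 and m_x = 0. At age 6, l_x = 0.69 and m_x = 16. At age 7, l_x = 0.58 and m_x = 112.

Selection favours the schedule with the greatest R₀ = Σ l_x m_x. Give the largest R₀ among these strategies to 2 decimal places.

Strategy 1: R₀ = 0.84×0 + 0.77×42 + 0.68×65 + 0.59×112 = 142.6200
Strategy 2: R₀ = 0.91×0 + 0.83×0 + 0.69×16 + 0.58×112 = 76.0000
Highest R₀: strategy 1 with 142.6200.

142.62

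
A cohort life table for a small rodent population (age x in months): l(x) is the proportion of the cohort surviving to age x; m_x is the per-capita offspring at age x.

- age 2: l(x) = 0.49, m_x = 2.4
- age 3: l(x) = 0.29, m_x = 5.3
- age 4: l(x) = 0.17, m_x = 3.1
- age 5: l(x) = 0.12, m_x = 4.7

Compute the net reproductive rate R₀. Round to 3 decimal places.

R₀ = Σ l(x) m_x:
  age 2: 0.49 × 2.4 = 1.1760
  age 3: 0.29 × 5.3 = 1.5370
  age 4: 0.17 × 3.1 = 0.5270
  age 5: 0.12 × 4.7 = 0.5640
R₀ = 1.1760 + 1.5370 + 0.5270 + 0.5640 = 3.8040

3.804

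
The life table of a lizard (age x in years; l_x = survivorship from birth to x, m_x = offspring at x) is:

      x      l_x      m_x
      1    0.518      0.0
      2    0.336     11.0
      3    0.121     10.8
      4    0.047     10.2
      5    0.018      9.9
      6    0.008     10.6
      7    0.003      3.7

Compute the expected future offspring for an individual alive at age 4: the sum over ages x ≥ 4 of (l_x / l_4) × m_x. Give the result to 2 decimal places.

l_4 = 0.047. Conditional survival from age 4 to x is l_x / l_4.
  x=4: (0.047/0.047) × 10.2 = 10.2000
  x=5: (0.018/0.047) × 9.9 = 3.7915
  x=6: (0.008/0.047) × 10.6 = 1.8043
  x=7: (0.003/0.047) × 3.7 = 0.2362
Sum = 10.2000 + 3.7915 + 1.8043 + 0.2362 = 16.0319

16.03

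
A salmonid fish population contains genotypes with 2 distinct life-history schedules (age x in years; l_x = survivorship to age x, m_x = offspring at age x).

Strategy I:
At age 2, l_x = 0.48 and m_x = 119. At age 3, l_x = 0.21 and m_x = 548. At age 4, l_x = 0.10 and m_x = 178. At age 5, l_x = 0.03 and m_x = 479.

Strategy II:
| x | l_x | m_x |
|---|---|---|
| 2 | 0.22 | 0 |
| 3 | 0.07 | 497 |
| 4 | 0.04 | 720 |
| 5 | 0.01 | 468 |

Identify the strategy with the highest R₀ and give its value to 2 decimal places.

Strategy I: R₀ = 0.48×119 + 0.21×548 + 0.10×178 + 0.03×479 = 204.3700
Strategy II: R₀ = 0.22×0 + 0.07×497 + 0.04×720 + 0.01×468 = 68.2700
Highest R₀: strategy I with 204.3700.

204.37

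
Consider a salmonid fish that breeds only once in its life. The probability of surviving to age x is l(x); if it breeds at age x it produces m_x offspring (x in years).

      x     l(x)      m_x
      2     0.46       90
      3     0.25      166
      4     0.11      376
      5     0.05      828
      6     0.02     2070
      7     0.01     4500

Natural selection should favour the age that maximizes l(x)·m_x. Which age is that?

7

Expected offspring if breeding at age x = l(x) × m_x:
  age 2: 0.46 × 90 = 41.400
  age 3: 0.25 × 166 = 41.500
  age 4: 0.11 × 376 = 41.360
  age 5: 0.05 × 828 = 41.400
  age 6: 0.02 × 2070 = 41.400
  age 7: 0.01 × 4500 = 45.000
Maximum at age 7 (45.000).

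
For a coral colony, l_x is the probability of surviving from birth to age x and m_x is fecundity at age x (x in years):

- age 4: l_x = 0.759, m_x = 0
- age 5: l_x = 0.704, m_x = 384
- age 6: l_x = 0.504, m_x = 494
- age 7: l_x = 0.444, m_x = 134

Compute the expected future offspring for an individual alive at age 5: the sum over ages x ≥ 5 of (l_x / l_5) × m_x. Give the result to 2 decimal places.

l_5 = 0.704. Conditional survival from age 5 to x is l_x / l_5.
  x=5: (0.704/0.704) × 384 = 384.0000
  x=6: (0.504/0.704) × 494 = 353.6591
  x=7: (0.444/0.704) × 134 = 84.5114
Sum = 384.0000 + 353.6591 + 84.5114 = 822.1705

822.17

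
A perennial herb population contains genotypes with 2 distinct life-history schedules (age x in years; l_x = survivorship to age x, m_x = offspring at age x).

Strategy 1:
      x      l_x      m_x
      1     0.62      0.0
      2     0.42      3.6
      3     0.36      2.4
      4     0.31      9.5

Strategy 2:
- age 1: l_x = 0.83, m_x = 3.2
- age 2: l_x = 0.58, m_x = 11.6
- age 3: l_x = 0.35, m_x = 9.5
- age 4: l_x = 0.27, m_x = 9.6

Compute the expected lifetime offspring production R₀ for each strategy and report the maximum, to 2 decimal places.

15.30

Strategy 1: R₀ = 0.62×0.0 + 0.42×3.6 + 0.36×2.4 + 0.31×9.5 = 5.3210
Strategy 2: R₀ = 0.83×3.2 + 0.58×11.6 + 0.35×9.5 + 0.27×9.6 = 15.3010
Highest R₀: strategy 2 with 15.3010.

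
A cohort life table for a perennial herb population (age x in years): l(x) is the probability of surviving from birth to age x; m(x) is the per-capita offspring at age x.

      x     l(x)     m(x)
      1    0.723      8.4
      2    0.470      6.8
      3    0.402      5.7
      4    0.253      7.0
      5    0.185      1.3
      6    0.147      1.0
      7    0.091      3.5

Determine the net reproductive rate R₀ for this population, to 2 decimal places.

R₀ = Σ l(x) m(x):
  age 1: 0.723 × 8.4 = 6.0732
  age 2: 0.470 × 6.8 = 3.1960
  age 3: 0.402 × 5.7 = 2.2914
  age 4: 0.253 × 7.0 = 1.7710
  age 5: 0.185 × 1.3 = 0.2405
  age 6: 0.147 × 1.0 = 0.1470
  age 7: 0.091 × 3.5 = 0.3185
R₀ = 6.0732 + 3.1960 + 2.2914 + 1.7710 + 0.2405 + 0.1470 + 0.3185 = 14.0376

14.04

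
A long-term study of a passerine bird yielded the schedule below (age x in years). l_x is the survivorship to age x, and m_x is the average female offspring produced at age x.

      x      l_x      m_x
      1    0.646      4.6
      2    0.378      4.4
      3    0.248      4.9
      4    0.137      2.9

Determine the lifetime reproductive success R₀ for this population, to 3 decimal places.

6.247

R₀ = Σ l_x m_x:
  age 1: 0.646 × 4.6 = 2.9716
  age 2: 0.378 × 4.4 = 1.6632
  age 3: 0.248 × 4.9 = 1.2152
  age 4: 0.137 × 2.9 = 0.3973
R₀ = 2.9716 + 1.6632 + 1.2152 + 0.3973 = 6.2473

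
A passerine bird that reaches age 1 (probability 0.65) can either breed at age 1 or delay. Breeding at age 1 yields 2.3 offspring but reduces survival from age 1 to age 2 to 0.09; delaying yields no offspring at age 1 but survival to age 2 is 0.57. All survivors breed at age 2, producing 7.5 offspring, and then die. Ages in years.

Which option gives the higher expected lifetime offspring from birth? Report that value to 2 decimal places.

2.78

breed at age 1: R₀ = 0.65 × (2.3 + 0.09 × 7.5) = 0.65 × 2.9750 = 1.9337
delay to age 2: R₀ = 0.65 × (0.57 × 7.5) = 0.65 × 4.2750 = 2.7787
Higher: delay to age 2 (2.7787).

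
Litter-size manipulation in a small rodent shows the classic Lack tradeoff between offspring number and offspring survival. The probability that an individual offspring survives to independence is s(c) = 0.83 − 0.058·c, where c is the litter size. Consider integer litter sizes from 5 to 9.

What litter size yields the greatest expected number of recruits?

Expected recruits = c × s(c):
  c=5: 5 × 0.540 = 2.700
  c=6: 6 × 0.482 = 2.892
  c=7: 7 × 0.424 = 2.968
  c=8: 8 × 0.366 = 2.928
  c=9: 9 × 0.308 = 2.772
Maximum at c = 7 (2.968 recruits).

7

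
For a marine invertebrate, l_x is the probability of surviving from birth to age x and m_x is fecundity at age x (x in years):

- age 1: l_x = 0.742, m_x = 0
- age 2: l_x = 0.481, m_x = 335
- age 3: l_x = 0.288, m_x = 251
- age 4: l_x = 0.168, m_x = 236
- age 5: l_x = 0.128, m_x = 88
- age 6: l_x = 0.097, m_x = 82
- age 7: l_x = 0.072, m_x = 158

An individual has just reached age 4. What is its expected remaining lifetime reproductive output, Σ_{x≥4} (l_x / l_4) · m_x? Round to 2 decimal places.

418.11

l_4 = 0.168. Conditional survival from age 4 to x is l_x / l_4.
  x=4: (0.168/0.168) × 236 = 236.0000
  x=5: (0.128/0.168) × 88 = 67.0476
  x=6: (0.097/0.168) × 82 = 47.3452
  x=7: (0.072/0.168) × 158 = 67.7143
Sum = 236.0000 + 67.0476 + 47.3452 + 67.7143 = 418.1071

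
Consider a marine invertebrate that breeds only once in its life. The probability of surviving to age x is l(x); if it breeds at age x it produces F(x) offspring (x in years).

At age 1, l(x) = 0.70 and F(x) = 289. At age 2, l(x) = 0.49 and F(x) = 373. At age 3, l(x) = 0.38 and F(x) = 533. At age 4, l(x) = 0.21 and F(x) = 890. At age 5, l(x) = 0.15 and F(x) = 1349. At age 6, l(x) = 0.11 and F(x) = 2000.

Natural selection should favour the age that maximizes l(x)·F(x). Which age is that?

Expected offspring if breeding at age x = l(x) × F(x):
  age 1: 0.70 × 289 = 202.300
  age 2: 0.49 × 373 = 182.770
  age 3: 0.38 × 533 = 202.540
  age 4: 0.21 × 890 = 186.900
  age 5: 0.15 × 1349 = 202.350
  age 6: 0.11 × 2000 = 220.000
Maximum at age 6 (220.000).

6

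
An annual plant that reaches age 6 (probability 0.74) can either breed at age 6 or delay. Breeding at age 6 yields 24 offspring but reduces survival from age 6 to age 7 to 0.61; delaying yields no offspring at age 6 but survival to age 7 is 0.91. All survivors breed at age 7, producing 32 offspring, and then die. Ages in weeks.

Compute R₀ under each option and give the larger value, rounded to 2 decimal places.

32.20

breed at age 6: R₀ = 0.74 × (24 + 0.61 × 32) = 0.74 × 43.5200 = 32.2048
delay to age 7: R₀ = 0.74 × (0.91 × 32) = 0.74 × 29.1200 = 21.5488
Higher: breed at age 6 (32.2048).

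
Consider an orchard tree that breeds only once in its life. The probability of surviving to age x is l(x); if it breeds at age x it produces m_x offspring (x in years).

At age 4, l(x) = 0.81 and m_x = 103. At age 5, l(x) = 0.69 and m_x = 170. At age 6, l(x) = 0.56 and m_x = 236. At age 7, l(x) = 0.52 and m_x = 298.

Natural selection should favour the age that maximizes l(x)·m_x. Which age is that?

7

Expected offspring if breeding at age x = l(x) × m_x:
  age 4: 0.81 × 103 = 83.430
  age 5: 0.69 × 170 = 117.300
  age 6: 0.56 × 236 = 132.160
  age 7: 0.52 × 298 = 154.960
Maximum at age 7 (154.960).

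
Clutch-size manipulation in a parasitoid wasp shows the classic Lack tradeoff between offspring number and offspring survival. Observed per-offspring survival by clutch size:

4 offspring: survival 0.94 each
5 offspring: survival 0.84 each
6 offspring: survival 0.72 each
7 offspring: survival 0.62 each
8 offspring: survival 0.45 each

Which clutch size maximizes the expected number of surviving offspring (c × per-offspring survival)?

Expected surviving offspring = c × s(c):
  c=4: 4 × 0.94 = 3.760
  c=5: 5 × 0.84 = 4.200
  c=6: 6 × 0.72 = 4.320
  c=7: 7 × 0.62 = 4.340
  c=8: 8 × 0.45 = 3.600
Maximum at c = 7 (4.340 surviving offspring).

7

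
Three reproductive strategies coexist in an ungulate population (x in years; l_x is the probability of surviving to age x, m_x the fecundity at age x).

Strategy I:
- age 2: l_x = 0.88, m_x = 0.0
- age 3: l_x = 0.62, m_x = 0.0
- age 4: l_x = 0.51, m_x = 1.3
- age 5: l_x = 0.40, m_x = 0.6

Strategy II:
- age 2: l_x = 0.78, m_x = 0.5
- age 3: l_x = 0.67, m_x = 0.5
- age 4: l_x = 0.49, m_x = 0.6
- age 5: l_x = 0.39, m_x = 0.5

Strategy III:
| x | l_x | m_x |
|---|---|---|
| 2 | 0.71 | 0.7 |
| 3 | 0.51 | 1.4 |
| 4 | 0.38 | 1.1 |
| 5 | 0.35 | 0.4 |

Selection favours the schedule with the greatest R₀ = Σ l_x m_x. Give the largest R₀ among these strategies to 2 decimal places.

Strategy I: R₀ = 0.88×0.0 + 0.62×0.0 + 0.51×1.3 + 0.40×0.6 = 0.9030
Strategy II: R₀ = 0.78×0.5 + 0.67×0.5 + 0.49×0.6 + 0.39×0.5 = 1.2140
Strategy III: R₀ = 0.71×0.7 + 0.51×1.4 + 0.38×1.1 + 0.35×0.4 = 1.7690
Highest R₀: strategy III with 1.7690.

1.77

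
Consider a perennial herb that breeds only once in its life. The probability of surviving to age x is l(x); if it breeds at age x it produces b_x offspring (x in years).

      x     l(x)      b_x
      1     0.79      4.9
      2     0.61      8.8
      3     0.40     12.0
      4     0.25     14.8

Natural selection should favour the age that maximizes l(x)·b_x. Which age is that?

Expected offspring if breeding at age x = l(x) × b_x:
  age 1: 0.79 × 4.9 = 3.871
  age 2: 0.61 × 8.8 = 5.368
  age 3: 0.40 × 12.0 = 4.800
  age 4: 0.25 × 14.8 = 3.700
Maximum at age 2 (5.368).

2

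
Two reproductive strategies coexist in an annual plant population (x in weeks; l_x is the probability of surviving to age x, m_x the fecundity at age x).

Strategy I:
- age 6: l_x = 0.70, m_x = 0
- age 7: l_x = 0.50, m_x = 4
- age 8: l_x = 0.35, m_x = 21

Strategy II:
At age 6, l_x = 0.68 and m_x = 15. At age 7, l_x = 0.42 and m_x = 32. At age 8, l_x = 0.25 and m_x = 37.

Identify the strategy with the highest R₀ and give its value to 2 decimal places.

Strategy I: R₀ = 0.70×0 + 0.50×4 + 0.35×21 = 9.3500
Strategy II: R₀ = 0.68×15 + 0.42×32 + 0.25×37 = 32.8900
Highest R₀: strategy II with 32.8900.

32.89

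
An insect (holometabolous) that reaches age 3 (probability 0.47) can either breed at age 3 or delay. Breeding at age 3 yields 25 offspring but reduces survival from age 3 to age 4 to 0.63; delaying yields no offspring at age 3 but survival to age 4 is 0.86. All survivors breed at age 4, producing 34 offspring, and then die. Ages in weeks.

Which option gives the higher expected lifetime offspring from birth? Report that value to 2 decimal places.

21.82

breed at age 3: R₀ = 0.47 × (25 + 0.63 × 34) = 0.47 × 46.4200 = 21.8174
delay to age 4: R₀ = 0.47 × (0.86 × 34) = 0.47 × 29.2400 = 13.7428
Higher: breed at age 3 (21.8174).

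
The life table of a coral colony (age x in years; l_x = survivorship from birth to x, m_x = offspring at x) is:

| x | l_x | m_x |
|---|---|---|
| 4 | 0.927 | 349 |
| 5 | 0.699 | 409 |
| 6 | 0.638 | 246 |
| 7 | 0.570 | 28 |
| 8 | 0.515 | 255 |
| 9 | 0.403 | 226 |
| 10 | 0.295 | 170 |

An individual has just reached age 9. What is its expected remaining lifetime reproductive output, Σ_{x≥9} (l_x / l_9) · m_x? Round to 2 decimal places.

l_9 = 0.403. Conditional survival from age 9 to x is l_x / l_9.
  x=9: (0.403/0.403) × 226 = 226.0000
  x=10: (0.295/0.403) × 170 = 124.4417
Sum = 226.0000 + 124.4417 = 350.4417

350.44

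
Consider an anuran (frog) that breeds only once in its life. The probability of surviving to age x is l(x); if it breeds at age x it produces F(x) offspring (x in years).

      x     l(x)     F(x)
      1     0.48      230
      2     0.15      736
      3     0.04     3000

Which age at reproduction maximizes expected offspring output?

3

Expected offspring if breeding at age x = l(x) × F(x):
  age 1: 0.48 × 230 = 110.400
  age 2: 0.15 × 736 = 110.400
  age 3: 0.04 × 3000 = 120.000
Maximum at age 3 (120.000).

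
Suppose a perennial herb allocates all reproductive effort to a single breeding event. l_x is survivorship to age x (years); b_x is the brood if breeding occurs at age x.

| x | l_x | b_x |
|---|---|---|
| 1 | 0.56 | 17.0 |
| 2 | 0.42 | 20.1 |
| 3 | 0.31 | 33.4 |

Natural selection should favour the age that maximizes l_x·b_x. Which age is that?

Expected offspring if breeding at age x = l_x × b_x:
  age 1: 0.56 × 17.0 = 9.520
  age 2: 0.42 × 20.1 = 8.442
  age 3: 0.31 × 33.4 = 10.354
Maximum at age 3 (10.354).

3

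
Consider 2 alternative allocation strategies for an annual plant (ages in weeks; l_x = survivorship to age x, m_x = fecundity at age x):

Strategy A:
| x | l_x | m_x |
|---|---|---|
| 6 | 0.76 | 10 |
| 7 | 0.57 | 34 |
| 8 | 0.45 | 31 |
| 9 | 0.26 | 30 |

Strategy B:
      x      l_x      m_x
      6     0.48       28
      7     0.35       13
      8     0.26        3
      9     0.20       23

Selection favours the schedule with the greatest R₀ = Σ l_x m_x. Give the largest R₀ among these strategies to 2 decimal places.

Strategy A: R₀ = 0.76×10 + 0.57×34 + 0.45×31 + 0.26×30 = 48.7300
Strategy B: R₀ = 0.48×28 + 0.35×13 + 0.26×3 + 0.20×23 = 23.3700
Highest R₀: strategy A with 48.7300.

48.73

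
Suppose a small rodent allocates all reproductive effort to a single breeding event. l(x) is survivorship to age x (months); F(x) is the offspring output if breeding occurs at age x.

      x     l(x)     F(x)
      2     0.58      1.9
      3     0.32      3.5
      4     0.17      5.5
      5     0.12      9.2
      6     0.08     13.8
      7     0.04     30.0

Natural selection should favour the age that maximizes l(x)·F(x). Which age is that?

7

Expected offspring if breeding at age x = l(x) × F(x):
  age 2: 0.58 × 1.9 = 1.102
  age 3: 0.32 × 3.5 = 1.120
  age 4: 0.17 × 5.5 = 0.935
  age 5: 0.12 × 9.2 = 1.104
  age 6: 0.08 × 13.8 = 1.104
  age 7: 0.04 × 30.0 = 1.200
Maximum at age 7 (1.200).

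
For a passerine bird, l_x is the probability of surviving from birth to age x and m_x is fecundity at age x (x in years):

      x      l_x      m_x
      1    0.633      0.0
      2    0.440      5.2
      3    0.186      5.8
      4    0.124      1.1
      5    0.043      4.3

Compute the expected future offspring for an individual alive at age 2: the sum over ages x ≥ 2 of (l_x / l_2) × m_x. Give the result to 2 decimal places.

l_2 = 0.440. Conditional survival from age 2 to x is l_x / l_2.
  x=2: (0.440/0.440) × 5.2 = 5.2000
  x=3: (0.186/0.440) × 5.8 = 2.4518
  x=4: (0.124/0.440) × 1.1 = 0.3100
  x=5: (0.043/0.440) × 4.3 = 0.4202
Sum = 5.2000 + 2.4518 + 0.3100 + 0.4202 = 8.3820

8.38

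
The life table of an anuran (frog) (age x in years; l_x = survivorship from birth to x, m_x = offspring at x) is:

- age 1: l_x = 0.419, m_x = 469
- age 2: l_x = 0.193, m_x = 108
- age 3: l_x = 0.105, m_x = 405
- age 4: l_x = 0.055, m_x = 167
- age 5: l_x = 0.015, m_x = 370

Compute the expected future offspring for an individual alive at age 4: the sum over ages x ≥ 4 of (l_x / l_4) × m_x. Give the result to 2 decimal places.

267.91

l_4 = 0.055. Conditional survival from age 4 to x is l_x / l_4.
  x=4: (0.055/0.055) × 167 = 167.0000
  x=5: (0.015/0.055) × 370 = 100.9091
Sum = 167.0000 + 100.9091 = 267.9091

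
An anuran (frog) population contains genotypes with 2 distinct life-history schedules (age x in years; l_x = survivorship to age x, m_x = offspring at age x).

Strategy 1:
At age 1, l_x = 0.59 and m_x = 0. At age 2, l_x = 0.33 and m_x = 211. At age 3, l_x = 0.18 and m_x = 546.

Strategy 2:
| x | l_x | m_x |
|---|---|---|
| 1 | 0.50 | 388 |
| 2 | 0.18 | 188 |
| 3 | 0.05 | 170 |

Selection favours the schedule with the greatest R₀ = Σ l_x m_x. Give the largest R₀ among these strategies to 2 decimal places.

236.34

Strategy 1: R₀ = 0.59×0 + 0.33×211 + 0.18×546 = 167.9100
Strategy 2: R₀ = 0.50×388 + 0.18×188 + 0.05×170 = 236.3400
Highest R₀: strategy 2 with 236.3400.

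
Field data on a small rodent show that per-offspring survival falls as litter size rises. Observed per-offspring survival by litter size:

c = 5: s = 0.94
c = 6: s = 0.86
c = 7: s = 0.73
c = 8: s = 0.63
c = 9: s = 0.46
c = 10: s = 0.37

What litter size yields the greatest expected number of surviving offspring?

6

Expected surviving offspring = c × s(c):
  c=5: 5 × 0.94 = 4.700
  c=6: 6 × 0.86 = 5.160
  c=7: 7 × 0.73 = 5.110
  c=8: 8 × 0.63 = 5.040
  c=9: 9 × 0.46 = 4.140
  c=10: 10 × 0.37 = 3.700
Maximum at c = 6 (5.160 surviving offspring).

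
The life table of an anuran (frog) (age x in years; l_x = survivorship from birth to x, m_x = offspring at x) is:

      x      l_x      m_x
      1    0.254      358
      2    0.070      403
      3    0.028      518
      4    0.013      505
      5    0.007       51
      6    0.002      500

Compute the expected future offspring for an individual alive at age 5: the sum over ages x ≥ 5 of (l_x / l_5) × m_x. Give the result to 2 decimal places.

l_5 = 0.007. Conditional survival from age 5 to x is l_x / l_5.
  x=5: (0.007/0.007) × 51 = 51.0000
  x=6: (0.002/0.007) × 500 = 142.8571
Sum = 51.0000 + 142.8571 = 193.8571

193.86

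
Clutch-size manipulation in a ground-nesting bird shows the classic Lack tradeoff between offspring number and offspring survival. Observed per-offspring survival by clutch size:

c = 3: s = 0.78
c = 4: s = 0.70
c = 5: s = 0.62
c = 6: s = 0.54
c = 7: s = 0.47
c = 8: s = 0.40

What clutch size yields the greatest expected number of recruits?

Expected recruits = c × s(c):
  c=3: 3 × 0.78 = 2.340
  c=4: 4 × 0.70 = 2.800
  c=5: 5 × 0.62 = 3.100
  c=6: 6 × 0.54 = 3.240
  c=7: 7 × 0.47 = 3.290
  c=8: 8 × 0.40 = 3.200
Maximum at c = 7 (3.290 recruits).

7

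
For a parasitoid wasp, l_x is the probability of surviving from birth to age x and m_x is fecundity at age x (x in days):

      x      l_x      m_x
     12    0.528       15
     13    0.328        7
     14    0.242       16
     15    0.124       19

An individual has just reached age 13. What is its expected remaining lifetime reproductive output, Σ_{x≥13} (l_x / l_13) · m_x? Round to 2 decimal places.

25.99

l_13 = 0.328. Conditional survival from age 13 to x is l_x / l_13.
  x=13: (0.328/0.328) × 7 = 7.0000
  x=14: (0.242/0.328) × 16 = 11.8049
  x=15: (0.124/0.328) × 19 = 7.1829
Sum = 7.0000 + 11.8049 + 7.1829 = 25.9878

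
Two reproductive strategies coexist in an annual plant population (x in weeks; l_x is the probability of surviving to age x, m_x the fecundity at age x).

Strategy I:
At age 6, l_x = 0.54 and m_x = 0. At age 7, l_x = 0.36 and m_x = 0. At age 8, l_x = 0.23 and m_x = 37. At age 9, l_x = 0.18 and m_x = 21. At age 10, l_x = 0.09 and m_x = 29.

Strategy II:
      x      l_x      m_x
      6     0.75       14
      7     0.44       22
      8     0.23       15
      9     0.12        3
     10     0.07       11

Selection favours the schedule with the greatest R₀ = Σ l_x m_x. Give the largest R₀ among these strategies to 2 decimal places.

24.76

Strategy I: R₀ = 0.54×0 + 0.36×0 + 0.23×37 + 0.18×21 + 0.09×29 = 14.9000
Strategy II: R₀ = 0.75×14 + 0.44×22 + 0.23×15 + 0.12×3 + 0.07×11 = 24.7600
Highest R₀: strategy II with 24.7600.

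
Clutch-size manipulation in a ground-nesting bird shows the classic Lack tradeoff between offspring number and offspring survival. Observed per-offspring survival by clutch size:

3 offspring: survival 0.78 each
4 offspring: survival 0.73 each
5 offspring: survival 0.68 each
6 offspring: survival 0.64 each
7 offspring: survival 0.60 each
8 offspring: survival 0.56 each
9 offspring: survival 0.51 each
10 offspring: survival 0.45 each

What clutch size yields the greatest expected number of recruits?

Expected recruits = c × s(c):
  c=3: 3 × 0.78 = 2.340
  c=4: 4 × 0.73 = 2.920
  c=5: 5 × 0.68 = 3.400
  c=6: 6 × 0.64 = 3.840
  c=7: 7 × 0.60 = 4.200
  c=8: 8 × 0.56 = 4.480
  c=9: 9 × 0.51 = 4.590
  c=10: 10 × 0.45 = 4.500
Maximum at c = 9 (4.590 recruits).

9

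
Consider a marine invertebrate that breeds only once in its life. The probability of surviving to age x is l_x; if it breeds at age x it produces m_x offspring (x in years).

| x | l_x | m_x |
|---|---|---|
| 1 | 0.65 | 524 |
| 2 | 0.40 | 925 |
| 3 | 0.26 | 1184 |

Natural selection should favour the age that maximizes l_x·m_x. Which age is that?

2

Expected offspring if breeding at age x = l_x × m_x:
  age 1: 0.65 × 524 = 340.600
  age 2: 0.40 × 925 = 370.000
  age 3: 0.26 × 1184 = 307.840
Maximum at age 2 (370.000).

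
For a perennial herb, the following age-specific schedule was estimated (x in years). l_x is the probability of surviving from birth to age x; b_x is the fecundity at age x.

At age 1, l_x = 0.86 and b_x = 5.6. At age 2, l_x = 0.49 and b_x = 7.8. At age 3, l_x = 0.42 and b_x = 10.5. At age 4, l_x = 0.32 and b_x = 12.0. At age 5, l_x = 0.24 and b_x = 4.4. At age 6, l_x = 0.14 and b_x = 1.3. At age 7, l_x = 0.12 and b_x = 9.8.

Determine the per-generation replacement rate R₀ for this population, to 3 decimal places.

19.302

R₀ = Σ l_x b_x:
  age 1: 0.86 × 5.6 = 4.8160
  age 2: 0.49 × 7.8 = 3.8220
  age 3: 0.42 × 10.5 = 4.4100
  age 4: 0.32 × 12.0 = 3.8400
  age 5: 0.24 × 4.4 = 1.0560
  age 6: 0.14 × 1.3 = 0.1820
  age 7: 0.12 × 9.8 = 1.1760
R₀ = 4.8160 + 3.8220 + 4.4100 + 3.8400 + 1.0560 + 0.1820 + 1.1760 = 19.3020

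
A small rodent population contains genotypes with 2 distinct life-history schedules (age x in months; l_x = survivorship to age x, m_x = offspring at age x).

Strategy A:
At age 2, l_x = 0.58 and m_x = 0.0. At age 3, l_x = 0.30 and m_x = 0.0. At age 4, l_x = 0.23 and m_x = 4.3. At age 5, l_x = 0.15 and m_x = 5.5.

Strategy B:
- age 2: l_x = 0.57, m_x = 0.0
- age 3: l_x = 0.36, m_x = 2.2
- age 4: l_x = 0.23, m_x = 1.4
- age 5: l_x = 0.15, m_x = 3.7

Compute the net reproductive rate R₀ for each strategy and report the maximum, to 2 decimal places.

1.81

Strategy A: R₀ = 0.58×0.0 + 0.30×0.0 + 0.23×4.3 + 0.15×5.5 = 1.8140
Strategy B: R₀ = 0.57×0.0 + 0.36×2.2 + 0.23×1.4 + 0.15×3.7 = 1.6690
Highest R₀: strategy A with 1.8140.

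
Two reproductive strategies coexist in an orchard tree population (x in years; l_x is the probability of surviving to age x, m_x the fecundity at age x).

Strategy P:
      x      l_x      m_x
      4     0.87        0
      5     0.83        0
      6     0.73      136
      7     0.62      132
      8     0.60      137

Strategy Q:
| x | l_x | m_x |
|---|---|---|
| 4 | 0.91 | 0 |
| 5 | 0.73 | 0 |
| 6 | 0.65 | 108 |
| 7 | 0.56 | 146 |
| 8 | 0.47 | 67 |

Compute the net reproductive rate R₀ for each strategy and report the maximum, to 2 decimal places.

263.32

Strategy P: R₀ = 0.87×0 + 0.83×0 + 0.73×136 + 0.62×132 + 0.60×137 = 263.3200
Strategy Q: R₀ = 0.91×0 + 0.73×0 + 0.65×108 + 0.56×146 + 0.47×67 = 183.4500
Highest R₀: strategy P with 263.3200.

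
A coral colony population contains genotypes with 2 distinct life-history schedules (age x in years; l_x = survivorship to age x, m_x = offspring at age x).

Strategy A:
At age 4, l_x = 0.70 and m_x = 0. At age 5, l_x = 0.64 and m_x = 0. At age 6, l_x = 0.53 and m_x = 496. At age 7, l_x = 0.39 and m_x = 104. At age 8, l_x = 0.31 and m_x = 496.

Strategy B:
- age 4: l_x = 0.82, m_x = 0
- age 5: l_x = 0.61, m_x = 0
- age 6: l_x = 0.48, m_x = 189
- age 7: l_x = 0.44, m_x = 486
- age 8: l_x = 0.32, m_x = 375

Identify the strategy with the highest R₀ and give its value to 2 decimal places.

Strategy A: R₀ = 0.70×0 + 0.64×0 + 0.53×496 + 0.39×104 + 0.31×496 = 457.2000
Strategy B: R₀ = 0.82×0 + 0.61×0 + 0.48×189 + 0.44×486 + 0.32×375 = 424.5600
Highest R₀: strategy A with 457.2000.

457.20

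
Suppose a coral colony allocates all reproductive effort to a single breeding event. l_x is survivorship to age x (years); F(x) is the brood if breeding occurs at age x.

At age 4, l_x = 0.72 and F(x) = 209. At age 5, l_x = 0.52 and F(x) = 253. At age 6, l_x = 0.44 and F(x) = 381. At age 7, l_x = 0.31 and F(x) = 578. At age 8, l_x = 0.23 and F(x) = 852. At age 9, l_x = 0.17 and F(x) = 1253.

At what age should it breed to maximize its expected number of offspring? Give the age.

9

Expected offspring if breeding at age x = l_x × F(x):
  age 4: 0.72 × 209 = 150.480
  age 5: 0.52 × 253 = 131.560
  age 6: 0.44 × 381 = 167.640
  age 7: 0.31 × 578 = 179.180
  age 8: 0.23 × 852 = 195.960
  age 9: 0.17 × 1253 = 213.010
Maximum at age 9 (213.010).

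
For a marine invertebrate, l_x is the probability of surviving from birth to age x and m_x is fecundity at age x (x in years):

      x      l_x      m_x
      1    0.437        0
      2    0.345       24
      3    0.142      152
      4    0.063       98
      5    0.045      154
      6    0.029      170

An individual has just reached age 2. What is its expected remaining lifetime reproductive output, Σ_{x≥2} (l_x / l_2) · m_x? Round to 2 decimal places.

l_2 = 0.345. Conditional survival from age 2 to x is l_x / l_2.
  x=2: (0.345/0.345) × 24 = 24.0000
  x=3: (0.142/0.345) × 152 = 62.5623
  x=4: (0.063/0.345) × 98 = 17.8957
  x=5: (0.045/0.345) × 154 = 20.0870
  x=6: (0.029/0.345) × 170 = 14.2899
Sum = 24.0000 + 62.5623 + 17.8957 + 20.0870 + 14.2899 = 138.8348

138.83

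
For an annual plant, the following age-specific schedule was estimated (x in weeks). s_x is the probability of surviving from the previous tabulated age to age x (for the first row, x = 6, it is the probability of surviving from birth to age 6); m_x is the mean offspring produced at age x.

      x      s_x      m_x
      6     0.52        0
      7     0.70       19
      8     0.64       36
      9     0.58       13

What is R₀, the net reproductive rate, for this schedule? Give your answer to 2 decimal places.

Survivorship from birth: l_x = s_6·s_7·…·s_x.
  l_6 = 0.52000
  l_7 = 0.36400
  l_8 = 0.23296
  l_9 = 0.13512
R₀ = Σ l_x m_x:
  age 6: 0.52000 × 0 = 0.0000
  age 7: 0.36400 × 19 = 6.9160
  age 8: 0.23296 × 36 = 8.3866
  age 9: 0.13512 × 13 = 1.7566
R₀ = 0.0000 + 6.9160 + 8.3866 + 1.7566 = 17.0591

17.06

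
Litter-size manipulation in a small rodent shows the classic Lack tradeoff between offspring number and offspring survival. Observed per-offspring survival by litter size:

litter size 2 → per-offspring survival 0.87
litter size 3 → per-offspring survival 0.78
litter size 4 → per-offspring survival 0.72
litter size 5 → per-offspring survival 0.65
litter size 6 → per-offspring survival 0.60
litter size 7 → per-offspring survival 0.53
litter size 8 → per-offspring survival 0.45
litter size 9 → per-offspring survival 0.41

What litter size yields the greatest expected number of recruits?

7

Expected recruits = c × s(c):
  c=2: 2 × 0.87 = 1.740
  c=3: 3 × 0.78 = 2.340
  c=4: 4 × 0.72 = 2.880
  c=5: 5 × 0.65 = 3.250
  c=6: 6 × 0.60 = 3.600
  c=7: 7 × 0.53 = 3.710
  c=8: 8 × 0.45 = 3.600
  c=9: 9 × 0.41 = 3.690
Maximum at c = 7 (3.710 recruits).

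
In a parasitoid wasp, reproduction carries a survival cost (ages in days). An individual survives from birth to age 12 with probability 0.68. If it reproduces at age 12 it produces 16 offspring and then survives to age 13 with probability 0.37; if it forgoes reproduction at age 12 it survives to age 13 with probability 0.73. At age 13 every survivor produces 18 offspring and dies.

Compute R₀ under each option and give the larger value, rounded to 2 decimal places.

breed at age 12: R₀ = 0.68 × (16 + 0.37 × 18) = 0.68 × 22.6600 = 15.4088
delay to age 13: R₀ = 0.68 × (0.73 × 18) = 0.68 × 13.1400 = 8.9352
Higher: breed at age 12 (15.4088).

15.41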